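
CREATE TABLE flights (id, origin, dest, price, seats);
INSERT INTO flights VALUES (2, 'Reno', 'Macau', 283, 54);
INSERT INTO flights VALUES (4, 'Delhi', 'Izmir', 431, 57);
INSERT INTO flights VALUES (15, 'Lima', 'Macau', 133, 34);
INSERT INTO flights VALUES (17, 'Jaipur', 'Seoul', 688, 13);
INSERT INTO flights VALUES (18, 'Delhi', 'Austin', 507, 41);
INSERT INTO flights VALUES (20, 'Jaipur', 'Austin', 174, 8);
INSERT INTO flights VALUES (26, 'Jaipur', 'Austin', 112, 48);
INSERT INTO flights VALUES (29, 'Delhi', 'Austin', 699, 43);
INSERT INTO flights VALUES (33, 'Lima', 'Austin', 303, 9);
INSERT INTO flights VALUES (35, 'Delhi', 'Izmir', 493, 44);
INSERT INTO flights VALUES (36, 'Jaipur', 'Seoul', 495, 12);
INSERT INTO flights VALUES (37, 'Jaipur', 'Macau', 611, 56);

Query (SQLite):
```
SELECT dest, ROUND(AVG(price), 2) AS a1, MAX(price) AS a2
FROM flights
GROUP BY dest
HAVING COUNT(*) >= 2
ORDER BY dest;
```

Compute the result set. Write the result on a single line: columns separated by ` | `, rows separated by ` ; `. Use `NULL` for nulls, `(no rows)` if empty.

Group flights by dest.
Per group compute: ROUND(AVG(price), 2), MAX(price).
HAVING: drop groups with fewer than 2 rows.
  Austin: ids {18, 20, 26, 29, 33} → ROUND(AVG(price), 2)=359, MAX(price)=699
  Izmir: ids {4, 35} → ROUND(AVG(price), 2)=462, MAX(price)=493
  Macau: ids {2, 15, 37} → ROUND(AVG(price), 2)=342.33, MAX(price)=611
  Seoul: ids {17, 36} → ROUND(AVG(price), 2)=591.5, MAX(price)=688

Austin | 359 | 699 ; Izmir | 462 | 493 ; Macau | 342.33 | 611 ; Seoul | 591.5 | 688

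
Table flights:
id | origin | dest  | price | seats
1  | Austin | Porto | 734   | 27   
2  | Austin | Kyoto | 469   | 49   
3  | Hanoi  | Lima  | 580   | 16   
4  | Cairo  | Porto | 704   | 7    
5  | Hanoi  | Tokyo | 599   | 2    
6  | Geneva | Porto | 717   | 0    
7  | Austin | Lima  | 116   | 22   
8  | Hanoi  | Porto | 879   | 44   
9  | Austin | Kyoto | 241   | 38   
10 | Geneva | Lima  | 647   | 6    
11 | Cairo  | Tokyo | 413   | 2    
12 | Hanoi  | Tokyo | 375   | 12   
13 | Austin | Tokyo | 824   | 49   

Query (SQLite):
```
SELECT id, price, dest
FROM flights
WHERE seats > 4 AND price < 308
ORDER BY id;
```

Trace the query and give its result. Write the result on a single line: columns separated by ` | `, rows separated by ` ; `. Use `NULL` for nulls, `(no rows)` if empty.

seats > 4: ids {1, 2, 3, 4, 7, 8, 9, 10, 12, 13}
price < 308: ids {7, 9}
Combine with AND.

7 | 116 | Lima ; 9 | 241 | Kyoto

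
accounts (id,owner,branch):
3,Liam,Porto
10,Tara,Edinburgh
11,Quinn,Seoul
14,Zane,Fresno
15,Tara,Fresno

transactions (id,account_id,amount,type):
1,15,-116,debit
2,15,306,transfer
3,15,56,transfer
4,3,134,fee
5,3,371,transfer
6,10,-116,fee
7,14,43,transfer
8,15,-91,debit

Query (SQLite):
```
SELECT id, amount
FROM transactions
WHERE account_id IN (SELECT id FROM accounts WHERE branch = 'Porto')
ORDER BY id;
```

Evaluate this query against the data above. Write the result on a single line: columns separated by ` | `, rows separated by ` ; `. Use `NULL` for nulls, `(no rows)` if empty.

Inner query: accounts.id where branch = 'Porto'.
Outer: keep transactions rows whose account_id is in that set.
Inner query → {3}

4 | 134 ; 5 | 371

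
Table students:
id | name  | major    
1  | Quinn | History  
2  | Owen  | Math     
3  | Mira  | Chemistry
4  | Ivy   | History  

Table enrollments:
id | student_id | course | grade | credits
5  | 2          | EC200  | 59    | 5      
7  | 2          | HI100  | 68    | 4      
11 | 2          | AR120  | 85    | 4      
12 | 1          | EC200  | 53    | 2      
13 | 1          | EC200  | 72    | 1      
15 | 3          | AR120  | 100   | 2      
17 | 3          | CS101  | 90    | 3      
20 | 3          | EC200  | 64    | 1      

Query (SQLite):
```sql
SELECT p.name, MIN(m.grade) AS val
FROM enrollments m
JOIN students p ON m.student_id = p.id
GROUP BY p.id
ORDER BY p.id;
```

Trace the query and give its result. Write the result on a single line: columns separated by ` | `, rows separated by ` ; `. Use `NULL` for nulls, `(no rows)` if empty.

Quinn | 53 ; Owen | 59 ; Mira | 64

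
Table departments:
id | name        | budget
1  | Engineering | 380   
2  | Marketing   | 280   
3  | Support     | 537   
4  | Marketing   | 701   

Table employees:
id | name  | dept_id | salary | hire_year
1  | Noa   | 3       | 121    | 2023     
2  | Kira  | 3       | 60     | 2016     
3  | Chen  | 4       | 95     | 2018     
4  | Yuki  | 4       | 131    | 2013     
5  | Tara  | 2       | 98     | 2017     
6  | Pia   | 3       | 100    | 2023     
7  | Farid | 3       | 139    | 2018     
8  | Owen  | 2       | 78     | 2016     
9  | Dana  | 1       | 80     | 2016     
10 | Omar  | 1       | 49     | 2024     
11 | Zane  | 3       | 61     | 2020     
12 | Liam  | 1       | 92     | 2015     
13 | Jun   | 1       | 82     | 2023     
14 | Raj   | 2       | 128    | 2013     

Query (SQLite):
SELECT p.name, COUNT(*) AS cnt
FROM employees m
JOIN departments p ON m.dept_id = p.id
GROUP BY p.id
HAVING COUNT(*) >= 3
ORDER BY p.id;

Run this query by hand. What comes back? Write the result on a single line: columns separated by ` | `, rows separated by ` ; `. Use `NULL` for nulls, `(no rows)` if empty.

Engineering | 4 ; Marketing | 3 ; Support | 5

Join each employees row to its departments via dept_id.
Group joined rows by departments.id; compute COUNT(*) per group.
HAVING: keep groups with count ≥ 3.
  1: ids {9, 10, 12, 13} → COUNT(*)=4
  2: ids {5, 8, 14} → COUNT(*)=3
  3: ids {1, 2, 6, 7, 11} → COUNT(*)=5
  4: ids {3, 4} → COUNT(*)=2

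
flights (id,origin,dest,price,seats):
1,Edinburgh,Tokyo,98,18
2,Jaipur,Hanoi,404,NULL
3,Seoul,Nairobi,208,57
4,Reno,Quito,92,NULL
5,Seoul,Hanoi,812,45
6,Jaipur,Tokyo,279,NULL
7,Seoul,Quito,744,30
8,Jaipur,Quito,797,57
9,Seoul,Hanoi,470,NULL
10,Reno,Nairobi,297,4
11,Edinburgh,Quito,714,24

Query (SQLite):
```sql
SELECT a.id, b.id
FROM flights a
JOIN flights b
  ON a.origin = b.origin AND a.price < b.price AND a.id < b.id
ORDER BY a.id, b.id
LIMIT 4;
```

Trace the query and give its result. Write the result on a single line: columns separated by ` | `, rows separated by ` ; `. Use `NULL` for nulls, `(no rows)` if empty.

1 | 11 ; 2 | 8 ; 3 | 5 ; 3 | 7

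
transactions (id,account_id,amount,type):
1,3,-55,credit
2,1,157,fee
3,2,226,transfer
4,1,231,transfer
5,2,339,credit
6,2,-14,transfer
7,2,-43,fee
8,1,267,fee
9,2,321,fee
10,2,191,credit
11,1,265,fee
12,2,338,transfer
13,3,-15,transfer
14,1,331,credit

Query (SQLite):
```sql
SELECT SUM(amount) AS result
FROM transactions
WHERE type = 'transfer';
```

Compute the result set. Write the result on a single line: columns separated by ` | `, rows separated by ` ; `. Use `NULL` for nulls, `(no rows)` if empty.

766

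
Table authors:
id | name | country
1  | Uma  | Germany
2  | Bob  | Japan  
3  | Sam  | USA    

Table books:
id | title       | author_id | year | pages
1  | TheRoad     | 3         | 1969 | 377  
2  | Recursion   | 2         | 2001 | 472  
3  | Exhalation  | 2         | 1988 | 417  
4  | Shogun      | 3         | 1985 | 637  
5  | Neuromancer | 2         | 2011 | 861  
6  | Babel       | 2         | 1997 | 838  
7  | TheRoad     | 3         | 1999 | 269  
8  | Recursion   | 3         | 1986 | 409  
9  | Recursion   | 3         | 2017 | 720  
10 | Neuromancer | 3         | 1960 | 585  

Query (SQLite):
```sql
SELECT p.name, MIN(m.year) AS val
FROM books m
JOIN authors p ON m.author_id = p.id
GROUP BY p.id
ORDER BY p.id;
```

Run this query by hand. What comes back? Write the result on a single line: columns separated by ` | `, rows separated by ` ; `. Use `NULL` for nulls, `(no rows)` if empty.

Join each books row to its authors via author_id.
Group joined rows by authors.id; compute MIN(m.year) per group.
  2: ids {2, 3, 5, 6} → MIN(m.year)=1988
  3: ids {1, 4, 7, 8, 9, 10} → MIN(m.year)=1960

Bob | 1988 ; Sam | 1960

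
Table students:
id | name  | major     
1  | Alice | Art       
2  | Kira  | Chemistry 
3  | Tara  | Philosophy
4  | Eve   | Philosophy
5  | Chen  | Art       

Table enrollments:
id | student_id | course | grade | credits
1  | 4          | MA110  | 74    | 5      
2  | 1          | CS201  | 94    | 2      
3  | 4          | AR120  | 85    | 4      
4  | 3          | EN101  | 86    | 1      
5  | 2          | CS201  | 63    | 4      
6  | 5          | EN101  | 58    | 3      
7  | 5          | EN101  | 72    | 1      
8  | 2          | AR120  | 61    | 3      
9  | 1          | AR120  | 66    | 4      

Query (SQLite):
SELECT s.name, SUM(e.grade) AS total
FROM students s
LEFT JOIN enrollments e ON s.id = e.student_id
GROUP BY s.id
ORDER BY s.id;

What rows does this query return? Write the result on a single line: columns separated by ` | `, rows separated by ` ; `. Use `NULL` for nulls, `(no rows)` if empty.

Alice | 160 ; Kira | 124 ; Tara | 86 ; Eve | 159 ; Chen | 130

LEFT JOIN keeps every students row; unmatched ones get NULL for enrollments columns.
Group by students.id and compute SUM(e.grade). SUM over an all-NULL group is NULL.
  1: ids {2, 9} → SUM(e.grade)=160
  2: ids {5, 8} → SUM(e.grade)=124
  3: ids {4} → SUM(e.grade)=86
  4: ids {1, 3} → SUM(e.grade)=159
  5: ids {6, 7} → SUM(e.grade)=130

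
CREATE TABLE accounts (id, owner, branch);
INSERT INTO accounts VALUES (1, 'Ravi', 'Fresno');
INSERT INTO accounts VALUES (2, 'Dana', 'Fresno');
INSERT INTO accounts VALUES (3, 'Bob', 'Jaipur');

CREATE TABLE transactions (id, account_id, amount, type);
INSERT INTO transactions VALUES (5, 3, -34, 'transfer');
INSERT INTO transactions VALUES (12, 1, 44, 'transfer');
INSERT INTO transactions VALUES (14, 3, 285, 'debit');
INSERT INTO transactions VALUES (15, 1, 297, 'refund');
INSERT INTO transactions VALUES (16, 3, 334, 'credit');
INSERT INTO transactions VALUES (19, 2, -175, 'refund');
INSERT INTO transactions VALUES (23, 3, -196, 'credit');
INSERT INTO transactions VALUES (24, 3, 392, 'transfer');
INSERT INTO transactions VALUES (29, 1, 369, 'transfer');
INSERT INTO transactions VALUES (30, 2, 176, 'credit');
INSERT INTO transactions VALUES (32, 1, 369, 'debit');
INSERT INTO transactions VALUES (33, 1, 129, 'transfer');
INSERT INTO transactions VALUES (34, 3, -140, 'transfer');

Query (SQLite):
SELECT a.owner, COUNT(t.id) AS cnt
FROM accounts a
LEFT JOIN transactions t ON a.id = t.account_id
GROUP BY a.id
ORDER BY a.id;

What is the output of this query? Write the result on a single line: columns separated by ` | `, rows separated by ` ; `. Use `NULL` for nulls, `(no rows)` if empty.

LEFT JOIN keeps every accounts row; unmatched ones get NULL for transactions columns.
Group by accounts.id and compute COUNT(t.id). COUNT(col) of an all-NULL group is 0.
  1: ids {12, 15, 29, 32, 33} → COUNT(t.id)=5
  2: ids {19, 30} → COUNT(t.id)=2
  3: ids {5, 14, 16, 23, 24, 34} → COUNT(t.id)=6

Ravi | 5 ; Dana | 2 ; Bob | 6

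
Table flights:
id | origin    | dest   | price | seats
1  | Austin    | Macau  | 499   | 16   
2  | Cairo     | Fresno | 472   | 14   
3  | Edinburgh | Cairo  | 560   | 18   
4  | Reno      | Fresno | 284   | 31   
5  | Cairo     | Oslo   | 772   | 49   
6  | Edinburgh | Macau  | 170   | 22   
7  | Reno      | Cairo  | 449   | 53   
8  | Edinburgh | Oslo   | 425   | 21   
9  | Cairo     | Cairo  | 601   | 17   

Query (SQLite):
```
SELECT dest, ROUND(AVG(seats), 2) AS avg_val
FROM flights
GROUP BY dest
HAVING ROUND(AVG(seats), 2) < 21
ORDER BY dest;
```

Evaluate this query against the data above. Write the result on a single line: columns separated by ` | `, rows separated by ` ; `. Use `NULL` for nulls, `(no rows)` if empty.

Macau | 19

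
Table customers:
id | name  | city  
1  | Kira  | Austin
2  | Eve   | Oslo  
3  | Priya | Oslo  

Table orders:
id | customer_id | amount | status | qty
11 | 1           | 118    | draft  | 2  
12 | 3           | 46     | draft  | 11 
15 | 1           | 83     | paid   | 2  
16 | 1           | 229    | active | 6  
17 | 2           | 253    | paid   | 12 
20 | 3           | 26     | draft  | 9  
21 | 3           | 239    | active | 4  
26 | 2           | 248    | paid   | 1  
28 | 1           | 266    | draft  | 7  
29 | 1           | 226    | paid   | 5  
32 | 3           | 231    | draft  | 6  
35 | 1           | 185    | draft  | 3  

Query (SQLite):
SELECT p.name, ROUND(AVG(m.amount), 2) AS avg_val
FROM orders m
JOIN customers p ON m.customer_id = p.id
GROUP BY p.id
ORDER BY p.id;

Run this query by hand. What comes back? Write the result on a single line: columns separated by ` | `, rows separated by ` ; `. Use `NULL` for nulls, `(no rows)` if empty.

Join each orders row to its customers via customer_id.
Group joined rows by customers.id; compute ROUND(AVG(m.amount), 2) per group.
  1: ids {11, 15, 16, 28, 29, 35} → ROUND(AVG(m.amount), 2)=184.5
  2: ids {17, 26} → ROUND(AVG(m.amount), 2)=250.5
  3: ids {12, 20, 21, 32} → ROUND(AVG(m.amount), 2)=135.5

Kira | 184.5 ; Eve | 250.5 ; Priya | 135.5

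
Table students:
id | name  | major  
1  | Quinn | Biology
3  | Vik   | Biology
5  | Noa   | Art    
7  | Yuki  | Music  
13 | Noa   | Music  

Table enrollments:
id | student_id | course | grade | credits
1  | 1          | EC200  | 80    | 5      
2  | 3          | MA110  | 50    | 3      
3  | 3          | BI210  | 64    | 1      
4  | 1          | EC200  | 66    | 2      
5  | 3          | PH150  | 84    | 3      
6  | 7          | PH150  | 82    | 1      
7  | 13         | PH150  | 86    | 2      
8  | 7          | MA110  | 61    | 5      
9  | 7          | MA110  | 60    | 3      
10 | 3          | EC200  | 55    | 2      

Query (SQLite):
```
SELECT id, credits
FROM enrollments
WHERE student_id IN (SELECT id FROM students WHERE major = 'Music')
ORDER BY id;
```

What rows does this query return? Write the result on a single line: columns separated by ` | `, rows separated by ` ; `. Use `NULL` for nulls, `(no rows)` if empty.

6 | 1 ; 7 | 2 ; 8 | 5 ; 9 | 3

Inner query: students.id where major = 'Music'.
Outer: keep enrollments rows whose student_id is in that set.
Inner query → {7, 13}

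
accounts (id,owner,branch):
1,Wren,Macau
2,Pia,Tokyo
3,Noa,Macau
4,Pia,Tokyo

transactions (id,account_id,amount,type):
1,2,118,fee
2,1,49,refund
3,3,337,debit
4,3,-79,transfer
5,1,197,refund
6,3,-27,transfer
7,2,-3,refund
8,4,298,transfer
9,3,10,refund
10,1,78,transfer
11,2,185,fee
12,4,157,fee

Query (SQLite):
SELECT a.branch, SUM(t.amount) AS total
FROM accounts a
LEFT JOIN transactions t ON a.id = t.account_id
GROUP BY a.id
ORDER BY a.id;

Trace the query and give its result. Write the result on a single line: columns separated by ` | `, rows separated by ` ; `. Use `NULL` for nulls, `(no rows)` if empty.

Macau | 324 ; Tokyo | 300 ; Macau | 241 ; Tokyo | 455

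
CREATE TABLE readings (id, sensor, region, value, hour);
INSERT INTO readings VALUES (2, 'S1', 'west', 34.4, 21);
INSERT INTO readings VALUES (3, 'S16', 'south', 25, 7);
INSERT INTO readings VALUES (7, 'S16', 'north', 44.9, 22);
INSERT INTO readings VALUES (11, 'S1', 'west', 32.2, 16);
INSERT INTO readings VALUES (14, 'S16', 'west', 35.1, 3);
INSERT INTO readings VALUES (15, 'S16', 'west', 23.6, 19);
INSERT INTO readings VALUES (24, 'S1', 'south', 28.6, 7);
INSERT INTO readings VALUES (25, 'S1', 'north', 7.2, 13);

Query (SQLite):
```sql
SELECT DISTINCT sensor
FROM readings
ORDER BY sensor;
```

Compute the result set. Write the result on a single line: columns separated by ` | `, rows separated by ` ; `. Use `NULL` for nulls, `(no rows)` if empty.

Collect distinct sensor values from readings.

S1 ; S16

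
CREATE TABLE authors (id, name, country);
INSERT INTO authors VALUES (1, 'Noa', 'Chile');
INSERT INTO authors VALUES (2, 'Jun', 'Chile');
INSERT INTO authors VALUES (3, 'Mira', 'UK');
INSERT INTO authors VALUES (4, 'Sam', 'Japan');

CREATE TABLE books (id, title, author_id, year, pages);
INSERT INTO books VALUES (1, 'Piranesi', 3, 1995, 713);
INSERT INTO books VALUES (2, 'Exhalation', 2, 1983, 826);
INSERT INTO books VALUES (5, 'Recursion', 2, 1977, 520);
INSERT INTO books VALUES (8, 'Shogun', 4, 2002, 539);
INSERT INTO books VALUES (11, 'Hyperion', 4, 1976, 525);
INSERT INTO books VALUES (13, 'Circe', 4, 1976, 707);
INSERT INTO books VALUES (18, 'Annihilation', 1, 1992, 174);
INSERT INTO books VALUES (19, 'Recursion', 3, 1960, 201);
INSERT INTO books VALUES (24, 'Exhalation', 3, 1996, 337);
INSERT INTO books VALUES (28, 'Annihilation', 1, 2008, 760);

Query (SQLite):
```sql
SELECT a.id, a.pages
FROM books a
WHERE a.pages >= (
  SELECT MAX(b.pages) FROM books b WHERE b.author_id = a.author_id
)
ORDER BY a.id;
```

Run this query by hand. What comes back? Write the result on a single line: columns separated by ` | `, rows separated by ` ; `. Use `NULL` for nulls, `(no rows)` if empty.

For each books row a, compute MAX(pages) over rows sharing a.author_id.
Keep row a if a.pages >= that per-group MAX.
  author_id=1: MAX(pages) = 760
  author_id=2: MAX(pages) = 826
  author_id=3: MAX(pages) = 713
  author_id=4: MAX(pages) = 707

1 | 713 ; 2 | 826 ; 13 | 707 ; 28 | 760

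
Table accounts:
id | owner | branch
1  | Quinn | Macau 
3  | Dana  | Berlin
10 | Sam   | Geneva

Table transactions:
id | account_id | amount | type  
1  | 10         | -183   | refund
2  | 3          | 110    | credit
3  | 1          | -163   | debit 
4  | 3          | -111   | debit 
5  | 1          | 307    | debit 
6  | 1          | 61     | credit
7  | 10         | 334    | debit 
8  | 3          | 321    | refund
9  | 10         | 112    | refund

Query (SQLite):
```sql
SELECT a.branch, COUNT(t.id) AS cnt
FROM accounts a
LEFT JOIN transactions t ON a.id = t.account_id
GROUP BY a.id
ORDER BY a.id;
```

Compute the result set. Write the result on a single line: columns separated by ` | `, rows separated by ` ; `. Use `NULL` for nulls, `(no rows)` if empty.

Macau | 3 ; Berlin | 3 ; Geneva | 3

LEFT JOIN keeps every accounts row; unmatched ones get NULL for transactions columns.
Group by accounts.id and compute COUNT(t.id). COUNT(col) of an all-NULL group is 0.
  1: ids {3, 5, 6} → COUNT(t.id)=3
  3: ids {2, 4, 8} → COUNT(t.id)=3
  10: ids {1, 7, 9} → COUNT(t.id)=3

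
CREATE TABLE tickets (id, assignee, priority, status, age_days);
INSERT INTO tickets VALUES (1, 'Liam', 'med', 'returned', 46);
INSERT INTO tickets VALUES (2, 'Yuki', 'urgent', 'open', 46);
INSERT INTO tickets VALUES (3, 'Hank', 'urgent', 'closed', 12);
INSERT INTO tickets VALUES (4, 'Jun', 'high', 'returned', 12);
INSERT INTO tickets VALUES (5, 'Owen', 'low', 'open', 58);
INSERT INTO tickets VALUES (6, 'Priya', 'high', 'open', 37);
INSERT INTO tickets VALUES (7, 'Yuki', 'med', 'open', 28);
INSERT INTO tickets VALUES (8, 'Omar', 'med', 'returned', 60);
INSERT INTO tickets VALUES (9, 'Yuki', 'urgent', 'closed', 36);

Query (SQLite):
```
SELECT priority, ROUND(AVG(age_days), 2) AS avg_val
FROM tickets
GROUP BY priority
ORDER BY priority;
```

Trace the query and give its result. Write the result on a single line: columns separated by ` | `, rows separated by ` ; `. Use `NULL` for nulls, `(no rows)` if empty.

Partition tickets by priority; compute ROUND(AVG(age_days), 2) within each group.
  high: ids {4, 6} → ROUND(AVG(age_days), 2)=24.5
  low: ids {5} → ROUND(AVG(age_days), 2)=58
  med: ids {1, 7, 8} → ROUND(AVG(age_days), 2)=44.67
  urgent: ids {2, 3, 9} → ROUND(AVG(age_days), 2)=31.33

high | 24.5 ; low | 58 ; med | 44.67 ; urgent | 31.33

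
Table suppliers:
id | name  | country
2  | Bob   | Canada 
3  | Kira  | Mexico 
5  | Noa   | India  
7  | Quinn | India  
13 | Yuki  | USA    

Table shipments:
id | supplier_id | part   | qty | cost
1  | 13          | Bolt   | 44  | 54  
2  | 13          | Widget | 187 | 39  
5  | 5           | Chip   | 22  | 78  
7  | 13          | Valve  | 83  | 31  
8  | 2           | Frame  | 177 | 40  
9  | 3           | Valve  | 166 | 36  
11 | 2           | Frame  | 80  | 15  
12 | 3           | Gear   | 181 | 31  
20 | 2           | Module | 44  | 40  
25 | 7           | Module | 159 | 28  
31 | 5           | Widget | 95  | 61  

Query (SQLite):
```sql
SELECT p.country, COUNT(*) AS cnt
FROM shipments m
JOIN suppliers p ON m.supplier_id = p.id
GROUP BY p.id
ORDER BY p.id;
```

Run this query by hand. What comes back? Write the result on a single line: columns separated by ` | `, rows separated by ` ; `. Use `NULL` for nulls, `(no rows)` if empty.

Join each shipments row to its suppliers via supplier_id.
Group joined rows by suppliers.id; compute COUNT(*) per group.
  2: ids {8, 11, 20} → COUNT(*)=3
  3: ids {9, 12} → COUNT(*)=2
  5: ids {5, 31} → COUNT(*)=2
  7: ids {25} → COUNT(*)=1
  13: ids {1, 2, 7} → COUNT(*)=3

Canada | 3 ; Mexico | 2 ; India | 2 ; India | 1 ; USA | 3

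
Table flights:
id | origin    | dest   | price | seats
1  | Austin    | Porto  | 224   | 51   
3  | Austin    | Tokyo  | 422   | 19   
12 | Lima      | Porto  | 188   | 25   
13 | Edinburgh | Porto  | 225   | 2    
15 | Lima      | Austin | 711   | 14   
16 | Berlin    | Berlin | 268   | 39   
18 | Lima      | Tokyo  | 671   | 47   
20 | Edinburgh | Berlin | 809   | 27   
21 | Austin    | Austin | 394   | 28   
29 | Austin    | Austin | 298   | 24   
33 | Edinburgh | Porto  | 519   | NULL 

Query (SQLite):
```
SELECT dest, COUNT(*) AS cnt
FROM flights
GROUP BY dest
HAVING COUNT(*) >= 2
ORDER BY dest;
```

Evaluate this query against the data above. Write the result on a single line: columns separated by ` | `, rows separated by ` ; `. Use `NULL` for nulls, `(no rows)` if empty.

Partition flights by dest; compute COUNT(*) within each group.
HAVING: keep groups with count ≥ 2.
  Austin: ids {15, 21, 29} → COUNT(*)=3
  Berlin: ids {16, 20} → COUNT(*)=2
  Porto: ids {1, 12, 13, 33} → COUNT(*)=4
  Tokyo: ids {3, 18} → COUNT(*)=2

Austin | 3 ; Berlin | 2 ; Porto | 4 ; Tokyo | 2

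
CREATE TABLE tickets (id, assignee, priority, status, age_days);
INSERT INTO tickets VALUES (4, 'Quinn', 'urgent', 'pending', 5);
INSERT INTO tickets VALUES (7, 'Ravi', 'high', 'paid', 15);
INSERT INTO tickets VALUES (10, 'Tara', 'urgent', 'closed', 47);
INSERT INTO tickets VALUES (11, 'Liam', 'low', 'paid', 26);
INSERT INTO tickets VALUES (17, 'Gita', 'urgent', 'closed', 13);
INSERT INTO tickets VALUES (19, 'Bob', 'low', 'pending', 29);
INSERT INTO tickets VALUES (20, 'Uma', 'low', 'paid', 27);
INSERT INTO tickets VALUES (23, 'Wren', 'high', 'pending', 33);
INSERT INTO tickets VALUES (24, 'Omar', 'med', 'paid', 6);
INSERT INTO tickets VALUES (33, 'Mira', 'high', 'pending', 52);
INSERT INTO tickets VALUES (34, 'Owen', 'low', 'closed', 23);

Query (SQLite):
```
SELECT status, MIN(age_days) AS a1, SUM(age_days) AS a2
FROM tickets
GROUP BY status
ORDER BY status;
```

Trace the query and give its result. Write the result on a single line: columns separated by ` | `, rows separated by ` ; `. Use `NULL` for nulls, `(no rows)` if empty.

Group tickets by status.
Per group compute: MIN(age_days), SUM(age_days).
  closed: ids {10, 17, 34} → MIN(age_days)=13, SUM(age_days)=83
  paid: ids {7, 11, 20, 24} → MIN(age_days)=6, SUM(age_days)=74
  pending: ids {4, 19, 23, 33} → MIN(age_days)=5, SUM(age_days)=119

closed | 13 | 83 ; paid | 6 | 74 ; pending | 5 | 119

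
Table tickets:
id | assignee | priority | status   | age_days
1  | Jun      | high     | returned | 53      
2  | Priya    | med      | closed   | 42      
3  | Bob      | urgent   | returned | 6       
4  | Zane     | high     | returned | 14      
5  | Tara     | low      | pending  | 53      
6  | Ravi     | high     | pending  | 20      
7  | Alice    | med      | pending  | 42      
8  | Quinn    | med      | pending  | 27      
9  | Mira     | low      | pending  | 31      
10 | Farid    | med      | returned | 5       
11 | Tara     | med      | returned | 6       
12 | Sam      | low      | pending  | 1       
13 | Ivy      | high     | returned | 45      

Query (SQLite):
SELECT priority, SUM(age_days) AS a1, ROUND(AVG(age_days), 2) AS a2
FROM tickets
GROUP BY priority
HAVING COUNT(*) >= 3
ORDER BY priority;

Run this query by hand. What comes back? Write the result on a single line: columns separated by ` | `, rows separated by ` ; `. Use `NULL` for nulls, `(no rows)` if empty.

Group tickets by priority.
Per group compute: SUM(age_days), ROUND(AVG(age_days), 2).
HAVING: drop groups with fewer than 3 rows.
  high: ids {1, 4, 6, 13} → SUM(age_days)=132, ROUND(AVG(age_days), 2)=33
  low: ids {5, 9, 12} → SUM(age_days)=85, ROUND(AVG(age_days), 2)=28.33
  med: ids {2, 7, 8, 10, 11} → SUM(age_days)=122, ROUND(AVG(age_days), 2)=24.4
  urgent: ids {3} → SUM(age_days)=6, ROUND(AVG(age_days), 2)=6

high | 132 | 33 ; low | 85 | 28.33 ; med | 122 | 24.4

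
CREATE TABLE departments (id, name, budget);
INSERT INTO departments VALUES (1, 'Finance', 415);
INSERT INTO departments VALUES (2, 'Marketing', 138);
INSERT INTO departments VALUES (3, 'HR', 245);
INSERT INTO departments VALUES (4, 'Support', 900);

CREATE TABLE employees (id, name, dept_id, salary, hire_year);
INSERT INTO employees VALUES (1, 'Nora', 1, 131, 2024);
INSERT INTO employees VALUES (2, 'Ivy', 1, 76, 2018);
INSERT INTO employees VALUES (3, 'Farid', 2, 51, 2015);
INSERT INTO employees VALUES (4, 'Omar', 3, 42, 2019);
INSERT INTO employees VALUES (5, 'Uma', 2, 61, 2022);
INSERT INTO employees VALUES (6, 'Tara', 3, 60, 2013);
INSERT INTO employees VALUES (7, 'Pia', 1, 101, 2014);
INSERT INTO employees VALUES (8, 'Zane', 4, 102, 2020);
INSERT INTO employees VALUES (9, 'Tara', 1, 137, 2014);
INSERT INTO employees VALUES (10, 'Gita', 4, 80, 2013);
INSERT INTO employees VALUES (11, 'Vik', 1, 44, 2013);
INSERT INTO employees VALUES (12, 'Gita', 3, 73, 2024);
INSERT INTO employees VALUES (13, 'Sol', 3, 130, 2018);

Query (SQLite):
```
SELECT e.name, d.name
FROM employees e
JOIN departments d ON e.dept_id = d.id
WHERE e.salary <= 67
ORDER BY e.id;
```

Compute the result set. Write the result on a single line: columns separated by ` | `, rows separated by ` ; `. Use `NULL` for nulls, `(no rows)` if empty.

Each employees row matches the departments row where dept_id = departments.id.
Then keep rows with e.salary <= 67.

Farid | Marketing ; Omar | HR ; Uma | Marketing ; Tara | HR ; Vik | Finance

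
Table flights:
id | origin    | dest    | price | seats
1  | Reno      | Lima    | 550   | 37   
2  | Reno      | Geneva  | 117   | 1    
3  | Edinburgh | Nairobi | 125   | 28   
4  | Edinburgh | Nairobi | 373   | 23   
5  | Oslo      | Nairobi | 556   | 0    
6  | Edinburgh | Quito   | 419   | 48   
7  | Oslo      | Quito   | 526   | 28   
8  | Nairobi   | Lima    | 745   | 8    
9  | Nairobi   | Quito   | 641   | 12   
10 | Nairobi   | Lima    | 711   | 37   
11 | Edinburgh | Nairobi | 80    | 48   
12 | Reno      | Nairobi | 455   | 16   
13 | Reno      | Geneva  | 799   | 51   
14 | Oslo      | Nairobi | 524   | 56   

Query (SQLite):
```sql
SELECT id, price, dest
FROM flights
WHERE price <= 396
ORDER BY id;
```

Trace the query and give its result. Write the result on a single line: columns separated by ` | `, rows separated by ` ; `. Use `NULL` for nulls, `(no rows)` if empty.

price <= 396: ids {2, 3, 4, 11}

2 | 117 | Geneva ; 3 | 125 | Nairobi ; 4 | 373 | Nairobi ; 11 | 80 | Nairobi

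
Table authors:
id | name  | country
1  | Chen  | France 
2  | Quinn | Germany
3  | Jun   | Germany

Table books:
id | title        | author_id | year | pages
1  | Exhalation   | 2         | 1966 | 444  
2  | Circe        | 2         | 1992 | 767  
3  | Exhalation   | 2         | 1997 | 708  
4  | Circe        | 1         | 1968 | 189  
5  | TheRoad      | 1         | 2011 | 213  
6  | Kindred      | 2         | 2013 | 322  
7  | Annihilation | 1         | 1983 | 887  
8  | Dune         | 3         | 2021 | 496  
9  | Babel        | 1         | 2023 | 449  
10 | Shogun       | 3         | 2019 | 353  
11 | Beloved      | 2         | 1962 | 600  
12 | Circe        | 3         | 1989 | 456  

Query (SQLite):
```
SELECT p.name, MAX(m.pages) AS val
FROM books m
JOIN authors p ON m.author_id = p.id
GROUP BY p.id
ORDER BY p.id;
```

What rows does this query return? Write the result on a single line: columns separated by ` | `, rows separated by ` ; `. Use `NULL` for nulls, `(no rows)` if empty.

Chen | 887 ; Quinn | 767 ; Jun | 496

Join each books row to its authors via author_id.
Group joined rows by authors.id; compute MAX(m.pages) per group.
  1: ids {4, 5, 7, 9} → MAX(m.pages)=887
  2: ids {1, 2, 3, 6, 11} → MAX(m.pages)=767
  3: ids {8, 10, 12} → MAX(m.pages)=496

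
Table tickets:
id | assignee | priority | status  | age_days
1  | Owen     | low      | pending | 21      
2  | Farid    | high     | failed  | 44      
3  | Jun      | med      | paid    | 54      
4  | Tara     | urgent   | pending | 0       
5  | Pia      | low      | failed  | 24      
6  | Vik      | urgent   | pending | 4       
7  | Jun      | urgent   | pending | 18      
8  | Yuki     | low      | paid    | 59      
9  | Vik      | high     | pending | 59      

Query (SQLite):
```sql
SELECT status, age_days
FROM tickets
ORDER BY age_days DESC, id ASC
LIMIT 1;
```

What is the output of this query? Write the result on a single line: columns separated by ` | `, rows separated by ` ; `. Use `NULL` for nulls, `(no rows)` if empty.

Sort by age_days desc, tiebreak id asc: (59, id=8), (59, id=9), (54, id=3), (44, id=2) …. Take first 1.

paid | 59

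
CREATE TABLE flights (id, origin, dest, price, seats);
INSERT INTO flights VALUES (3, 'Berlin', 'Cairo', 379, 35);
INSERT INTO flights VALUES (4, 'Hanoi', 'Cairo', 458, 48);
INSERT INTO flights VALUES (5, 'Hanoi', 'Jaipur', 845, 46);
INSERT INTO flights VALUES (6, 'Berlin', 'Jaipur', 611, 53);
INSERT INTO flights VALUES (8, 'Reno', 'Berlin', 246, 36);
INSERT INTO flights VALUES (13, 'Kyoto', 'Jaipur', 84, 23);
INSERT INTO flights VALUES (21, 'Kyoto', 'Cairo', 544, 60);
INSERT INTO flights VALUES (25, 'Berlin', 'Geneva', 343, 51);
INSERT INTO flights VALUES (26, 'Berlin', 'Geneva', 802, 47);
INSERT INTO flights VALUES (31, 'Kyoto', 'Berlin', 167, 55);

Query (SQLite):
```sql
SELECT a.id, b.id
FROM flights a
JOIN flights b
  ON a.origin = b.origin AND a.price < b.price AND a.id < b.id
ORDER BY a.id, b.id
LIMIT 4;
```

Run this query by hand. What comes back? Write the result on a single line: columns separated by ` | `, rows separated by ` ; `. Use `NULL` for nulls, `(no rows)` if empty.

3 | 6 ; 3 | 26 ; 4 | 5 ; 6 | 26

Pairs (a,b) with same origin, a.price < b.price, a.id < b.id.
origin groups: Berlin:{3,6,25,26} Hanoi:{4,5} Kyoto:{13,21,31} Reno:{8}
Ordered by (a.id, b.id); first 4.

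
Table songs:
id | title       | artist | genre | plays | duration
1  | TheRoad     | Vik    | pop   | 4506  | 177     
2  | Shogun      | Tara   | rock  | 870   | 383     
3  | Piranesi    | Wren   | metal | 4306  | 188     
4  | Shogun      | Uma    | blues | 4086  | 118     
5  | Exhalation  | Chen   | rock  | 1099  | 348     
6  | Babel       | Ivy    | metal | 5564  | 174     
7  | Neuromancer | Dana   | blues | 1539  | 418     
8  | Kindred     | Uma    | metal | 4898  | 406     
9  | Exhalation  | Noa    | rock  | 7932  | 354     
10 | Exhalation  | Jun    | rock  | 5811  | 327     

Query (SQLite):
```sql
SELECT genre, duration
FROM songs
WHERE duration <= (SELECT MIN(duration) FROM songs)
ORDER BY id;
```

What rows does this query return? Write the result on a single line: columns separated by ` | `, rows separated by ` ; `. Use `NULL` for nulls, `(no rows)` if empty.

blues | 118

Scalar subquery: MIN(duration) over all songs rows = 118.
Keep rows where duration <= that value.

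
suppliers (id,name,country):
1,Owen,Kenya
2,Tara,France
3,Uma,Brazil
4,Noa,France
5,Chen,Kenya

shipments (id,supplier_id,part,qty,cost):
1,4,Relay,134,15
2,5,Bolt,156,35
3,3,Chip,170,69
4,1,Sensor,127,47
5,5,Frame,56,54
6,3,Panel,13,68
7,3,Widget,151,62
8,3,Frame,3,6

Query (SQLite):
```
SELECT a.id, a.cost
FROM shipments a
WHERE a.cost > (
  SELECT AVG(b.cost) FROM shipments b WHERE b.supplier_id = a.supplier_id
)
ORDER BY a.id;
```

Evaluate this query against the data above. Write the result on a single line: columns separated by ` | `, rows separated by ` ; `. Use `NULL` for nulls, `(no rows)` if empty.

For each shipments row a, compute AVG(cost) over rows sharing a.supplier_id.
Keep row a if a.cost > that per-group AVG.
  supplier_id=1: AVG(cost) = 47.0
  supplier_id=3: AVG(cost) = 51.25
  supplier_id=4: AVG(cost) = 15.0
  supplier_id=5: AVG(cost) = 44.5

3 | 69 ; 5 | 54 ; 6 | 68 ; 7 | 62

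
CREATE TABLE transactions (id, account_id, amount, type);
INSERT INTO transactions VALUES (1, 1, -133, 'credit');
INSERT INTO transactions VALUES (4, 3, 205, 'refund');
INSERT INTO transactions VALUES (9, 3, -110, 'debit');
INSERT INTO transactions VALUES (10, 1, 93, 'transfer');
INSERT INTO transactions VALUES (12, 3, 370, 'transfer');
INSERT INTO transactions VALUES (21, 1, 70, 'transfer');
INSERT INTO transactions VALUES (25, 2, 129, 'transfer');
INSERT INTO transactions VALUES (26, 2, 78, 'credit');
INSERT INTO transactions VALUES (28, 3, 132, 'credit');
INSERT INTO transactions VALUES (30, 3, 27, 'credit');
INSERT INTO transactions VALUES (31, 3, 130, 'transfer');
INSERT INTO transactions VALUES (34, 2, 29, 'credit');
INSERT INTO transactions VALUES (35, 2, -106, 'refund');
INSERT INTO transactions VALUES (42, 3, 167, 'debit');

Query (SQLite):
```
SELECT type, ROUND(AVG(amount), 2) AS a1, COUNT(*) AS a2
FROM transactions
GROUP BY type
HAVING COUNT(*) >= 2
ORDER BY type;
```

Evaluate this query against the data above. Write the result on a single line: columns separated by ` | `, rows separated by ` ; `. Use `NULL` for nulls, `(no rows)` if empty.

credit | 26.6 | 5 ; debit | 28.5 | 2 ; refund | 49.5 | 2 ; transfer | 158.4 | 5

Group transactions by type.
Per group compute: ROUND(AVG(amount), 2), COUNT(*).
HAVING: drop groups with fewer than 2 rows.
  credit: ids {1, 26, 28, 30, 34} → ROUND(AVG(amount), 2)=26.6, COUNT(*)=5
  debit: ids {9, 42} → ROUND(AVG(amount), 2)=28.5, COUNT(*)=2
  refund: ids {4, 35} → ROUND(AVG(amount), 2)=49.5, COUNT(*)=2
  transfer: ids {10, 12, 21, 25, 31} → ROUND(AVG(amount), 2)=158.4, COUNT(*)=5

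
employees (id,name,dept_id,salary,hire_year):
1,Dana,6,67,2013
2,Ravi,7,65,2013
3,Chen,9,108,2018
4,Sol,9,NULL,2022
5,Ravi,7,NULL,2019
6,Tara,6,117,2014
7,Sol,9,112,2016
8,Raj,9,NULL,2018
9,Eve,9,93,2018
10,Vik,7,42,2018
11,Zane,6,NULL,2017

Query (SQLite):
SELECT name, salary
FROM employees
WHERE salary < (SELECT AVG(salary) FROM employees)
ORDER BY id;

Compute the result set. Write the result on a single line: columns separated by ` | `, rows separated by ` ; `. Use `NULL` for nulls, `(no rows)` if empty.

Dana | 67 ; Ravi | 65 ; Vik | 42

Scalar subquery: AVG(salary) over all employees rows = 86.285714 (≈; comparison uses full precision).
Keep rows where salary < that value.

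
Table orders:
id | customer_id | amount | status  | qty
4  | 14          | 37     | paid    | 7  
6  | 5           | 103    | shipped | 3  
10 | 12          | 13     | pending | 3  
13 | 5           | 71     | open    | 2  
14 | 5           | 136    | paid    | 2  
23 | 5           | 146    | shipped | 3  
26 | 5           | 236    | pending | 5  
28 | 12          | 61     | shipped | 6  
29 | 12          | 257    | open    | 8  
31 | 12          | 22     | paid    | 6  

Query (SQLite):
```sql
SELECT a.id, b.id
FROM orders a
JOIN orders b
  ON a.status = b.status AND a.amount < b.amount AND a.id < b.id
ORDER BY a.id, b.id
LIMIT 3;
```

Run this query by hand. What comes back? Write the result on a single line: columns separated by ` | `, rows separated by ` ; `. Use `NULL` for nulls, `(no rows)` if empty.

Pairs (a,b) with same status, a.amount < b.amount, a.id < b.id.
status groups: open:{13,29} paid:{4,14,31} pending:{10,26} shipped:{6,23,28}
Ordered by (a.id, b.id); first 3.

4 | 14 ; 6 | 23 ; 10 | 26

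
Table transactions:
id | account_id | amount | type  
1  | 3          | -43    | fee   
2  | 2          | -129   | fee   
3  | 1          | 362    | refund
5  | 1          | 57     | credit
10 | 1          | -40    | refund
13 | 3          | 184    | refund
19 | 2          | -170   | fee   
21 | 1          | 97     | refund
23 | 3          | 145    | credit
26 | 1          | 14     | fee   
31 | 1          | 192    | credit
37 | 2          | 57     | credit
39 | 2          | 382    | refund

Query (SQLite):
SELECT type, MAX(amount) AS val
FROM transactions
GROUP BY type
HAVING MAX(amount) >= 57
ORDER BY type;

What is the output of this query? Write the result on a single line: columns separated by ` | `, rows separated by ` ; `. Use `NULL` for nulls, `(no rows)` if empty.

credit | 192 ; refund | 382

Partition transactions by type; compute MAX(amount) within each group.
HAVING: keep groups where MAX(amount) >= 57.
  credit: ids {5, 23, 31, 37} → MAX(amount)=192
  fee: ids {1, 2, 19, 26} → MAX(amount)=14
  refund: ids {3, 10, 13, 21, 39} → MAX(amount)=382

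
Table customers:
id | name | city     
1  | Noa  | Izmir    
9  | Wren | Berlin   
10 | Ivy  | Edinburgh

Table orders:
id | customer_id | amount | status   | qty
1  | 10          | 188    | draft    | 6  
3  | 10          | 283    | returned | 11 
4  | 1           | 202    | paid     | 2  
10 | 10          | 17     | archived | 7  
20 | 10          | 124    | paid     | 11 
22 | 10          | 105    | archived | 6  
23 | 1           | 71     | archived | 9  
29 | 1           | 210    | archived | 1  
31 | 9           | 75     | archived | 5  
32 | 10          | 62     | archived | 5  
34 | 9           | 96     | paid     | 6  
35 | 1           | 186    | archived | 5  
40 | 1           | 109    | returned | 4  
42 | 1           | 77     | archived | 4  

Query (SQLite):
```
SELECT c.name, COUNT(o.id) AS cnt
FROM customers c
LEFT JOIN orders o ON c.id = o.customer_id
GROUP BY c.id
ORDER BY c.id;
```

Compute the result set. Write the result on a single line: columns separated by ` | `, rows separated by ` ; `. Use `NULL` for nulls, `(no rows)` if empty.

Noa | 6 ; Wren | 2 ; Ivy | 6

LEFT JOIN keeps every customers row; unmatched ones get NULL for orders columns.
Group by customers.id and compute COUNT(o.id). COUNT(col) of an all-NULL group is 0.
  1: ids {4, 23, 29, 35, 40, 42} → COUNT(o.id)=6
  9: ids {31, 34} → COUNT(o.id)=2
  10: ids {1, 3, 10, 20, 22, 32} → COUNT(o.id)=6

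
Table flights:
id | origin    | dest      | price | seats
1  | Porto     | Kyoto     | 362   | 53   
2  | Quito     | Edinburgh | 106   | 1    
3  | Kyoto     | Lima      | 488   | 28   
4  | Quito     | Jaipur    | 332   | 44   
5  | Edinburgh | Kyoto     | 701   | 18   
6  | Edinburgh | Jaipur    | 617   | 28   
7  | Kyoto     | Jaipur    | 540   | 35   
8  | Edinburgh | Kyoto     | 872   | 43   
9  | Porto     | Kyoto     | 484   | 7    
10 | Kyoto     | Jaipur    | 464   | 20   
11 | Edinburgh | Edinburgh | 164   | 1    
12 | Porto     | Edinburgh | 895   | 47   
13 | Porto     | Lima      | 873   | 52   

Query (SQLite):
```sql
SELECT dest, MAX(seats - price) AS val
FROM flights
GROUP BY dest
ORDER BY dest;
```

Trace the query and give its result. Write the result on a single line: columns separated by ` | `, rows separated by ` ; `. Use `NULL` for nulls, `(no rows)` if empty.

Edinburgh | -105 ; Jaipur | -288 ; Kyoto | -309 ; Lima | -460

For each row compute seats - price.
Group by dest; take MAX of the expression per group.
  Edinburgh: ids {2, 11, 12} → MAX(seats - price)=-105
  Jaipur: ids {4, 6, 7, 10} → MAX(seats - price)=-288
  Kyoto: ids {1, 5, 8, 9} → MAX(seats - price)=-309
  Lima: ids {3, 13} → MAX(seats - price)=-460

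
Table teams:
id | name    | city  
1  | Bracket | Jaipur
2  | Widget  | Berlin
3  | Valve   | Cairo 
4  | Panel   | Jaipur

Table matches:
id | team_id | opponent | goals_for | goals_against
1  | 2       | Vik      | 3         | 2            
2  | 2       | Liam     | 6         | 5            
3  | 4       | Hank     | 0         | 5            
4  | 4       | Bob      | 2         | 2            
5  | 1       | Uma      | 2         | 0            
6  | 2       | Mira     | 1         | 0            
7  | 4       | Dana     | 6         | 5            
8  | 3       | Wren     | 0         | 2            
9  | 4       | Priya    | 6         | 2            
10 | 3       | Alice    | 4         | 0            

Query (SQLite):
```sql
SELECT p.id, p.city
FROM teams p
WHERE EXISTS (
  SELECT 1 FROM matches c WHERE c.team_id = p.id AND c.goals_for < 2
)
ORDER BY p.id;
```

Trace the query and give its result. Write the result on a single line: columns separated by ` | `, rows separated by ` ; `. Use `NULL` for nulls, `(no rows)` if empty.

For each teams row, check whether any matches with matching team_id has goals_for < 2.
Keep rows where that is true.

2 | Berlin ; 3 | Cairo ; 4 | Jaipur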